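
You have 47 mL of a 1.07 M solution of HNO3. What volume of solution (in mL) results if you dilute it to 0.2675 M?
Using M₁V₁ = M₂V₂:
1.07 × 47 = 0.2675 × V₂
V₂ = (1.07 × 47) / 0.2675 = 188 mL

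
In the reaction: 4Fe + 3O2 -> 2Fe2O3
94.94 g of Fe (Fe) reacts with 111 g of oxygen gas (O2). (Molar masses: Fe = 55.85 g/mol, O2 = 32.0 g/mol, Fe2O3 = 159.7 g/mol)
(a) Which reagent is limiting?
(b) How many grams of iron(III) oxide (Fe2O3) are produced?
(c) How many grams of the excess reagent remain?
(a) Fe, (b) 135.7 g, (c) 70.2 g

Moles of Fe = 94.94 g ÷ 55.85 g/mol = 1.69991 mol
Moles of O2 = 111 g ÷ 32.0 g/mol = 3.46875 mol
Moles ÷ coefficient: Fe: 1.69991/4 = 0.425, O2: 3.46875/3 = 1.156
(a) Fe has the smaller value, so Fe is the limiting reagent.
(b) Moles of Fe2O3 = 1.69991 mol Fe × (2/4) = 0.849955 mol; mass = 0.849955 mol × 159.7 g/mol = 135.7 g
(c) O2 consumed = 1.69991 × (3/4) = 1.27493 mol; remaining = 3.46875 − 1.27493 = 2.19382 mol; mass = 2.19382 mol × 32.0 g/mol = 70.2 g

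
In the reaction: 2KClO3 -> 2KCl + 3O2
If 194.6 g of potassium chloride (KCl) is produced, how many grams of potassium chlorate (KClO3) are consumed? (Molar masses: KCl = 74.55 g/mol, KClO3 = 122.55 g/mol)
Moles of KCl = 194.6 g ÷ 74.55 g/mol = 2.61033 mol
Mole ratio: 2 mol KClO3 / 2 mol KCl
Moles of KClO3 = 2.61033 × (2/2) = 2.61033 mol
Mass of KClO3 = 2.61033 mol × 122.55 g/mol = 319.9 g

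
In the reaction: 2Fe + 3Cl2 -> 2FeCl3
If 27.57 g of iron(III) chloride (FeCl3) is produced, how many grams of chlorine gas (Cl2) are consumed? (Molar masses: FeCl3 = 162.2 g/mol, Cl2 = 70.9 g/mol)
Moles of FeCl3 = 27.57 g ÷ 162.2 g/mol = 0.169975 mol
Mole ratio: 3 mol Cl2 / 2 mol FeCl3
Moles of Cl2 = 0.169975 × (3/2) = 0.254963 mol
Mass of Cl2 = 0.254963 mol × 70.9 g/mol = 18.08 g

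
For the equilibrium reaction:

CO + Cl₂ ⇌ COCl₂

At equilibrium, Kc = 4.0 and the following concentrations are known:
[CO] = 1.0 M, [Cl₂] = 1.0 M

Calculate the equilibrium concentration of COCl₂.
[COCl₂] = 4.0000 M

Kc = ([COCl₂]) / ([CO] × [Cl₂]) = 4.0
[COCl₂]^1 = Kc · (reactant terms)/(other product terms) = 4.0 · 1 / 1 = 4
[COCl₂] = 4.0000 M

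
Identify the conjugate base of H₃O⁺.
Conjugate base: H₂O

Conjugate acid-base pairs differ by one H⁺. Ka × Kb = Kw for a conjugate pair.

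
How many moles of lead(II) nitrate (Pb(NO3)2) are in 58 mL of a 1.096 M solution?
Moles = Molarity × Volume (L)
Moles = 1.096 M × 0.058 L = 0.06357 mol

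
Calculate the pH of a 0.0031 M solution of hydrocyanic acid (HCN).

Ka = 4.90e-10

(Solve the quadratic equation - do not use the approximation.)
pH = 5.91

x² + Ka×x - Ka×C = 0. Using quadratic formula: [H⁺] = 1.2322e-06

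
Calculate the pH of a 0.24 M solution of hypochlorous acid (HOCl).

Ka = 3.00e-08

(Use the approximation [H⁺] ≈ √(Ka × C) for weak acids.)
pH = 4.07

[H⁺] = √(Ka × C) = √(3.00e-08 × 0.24) = 8.4853e-05. pH = -log(8.4853e-05)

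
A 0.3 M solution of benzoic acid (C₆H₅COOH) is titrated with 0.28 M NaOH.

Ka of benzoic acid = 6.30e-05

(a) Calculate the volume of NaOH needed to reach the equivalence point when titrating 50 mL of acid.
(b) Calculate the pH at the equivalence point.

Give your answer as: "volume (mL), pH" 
V = 53.6 mL, pH = 8.68

(a) At equivalence: moles acid = moles base.
moles acid = 0.3 × 0.05 = 0.015 mol; V_NaOH = 0.015/0.28 = 0.05357 L = 53.6 mL.
(b) At equivalence, all acid → conjugate base A⁻ at [A⁻] = 0.015/0.1036 = 0.1448 M.
Kb = Kw/Ka = 1.0e-14/6.30e-05 = 1.587e-10; [OH⁻] = √(Kb·[A⁻]) = 4.795e-06; pOH = 5.32; pH = 14 − pOH = 8.68.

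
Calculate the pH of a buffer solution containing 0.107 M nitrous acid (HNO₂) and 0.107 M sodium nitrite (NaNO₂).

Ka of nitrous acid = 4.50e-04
pH = 3.35

pKa = -log(4.50e-04) = 3.35. pH = pKa + log([A⁻]/[HA]) = 3.35 + log(0.107/0.107)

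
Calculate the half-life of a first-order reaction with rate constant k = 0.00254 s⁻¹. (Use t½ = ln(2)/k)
272.89 s

t½ = ln(2)/k = 0.6931/0.00254 = 272.89 s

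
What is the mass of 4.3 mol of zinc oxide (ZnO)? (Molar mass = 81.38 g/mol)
Mass = 4.3 mol × 81.38 g/mol = 349.9 g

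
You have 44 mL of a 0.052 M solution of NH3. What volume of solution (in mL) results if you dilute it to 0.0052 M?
Using M₁V₁ = M₂V₂:
0.052 × 44 = 0.0052 × V₂
V₂ = (0.052 × 44) / 0.0052 = 440 mL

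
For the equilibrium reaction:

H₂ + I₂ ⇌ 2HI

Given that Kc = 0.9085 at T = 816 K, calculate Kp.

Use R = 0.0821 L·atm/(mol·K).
K_p = 0.9085

Δn = (moles gaseous products) − (moles gaseous reactants) = 0
T = 816 K; RT = 0.0821 × 816 = 66.9936
Kp = Kc·(RT)^Δn = 0.9085 × (66.9936)^0 = 0.9085 × 1 = 0.9085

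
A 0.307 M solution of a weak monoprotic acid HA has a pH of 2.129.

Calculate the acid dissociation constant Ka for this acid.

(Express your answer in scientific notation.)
K_a = 1.84e-04

[H⁺] = 10^(−pH) = 10^(−2.129) = 7.430e-03 M. For HA ⇌ H⁺ + A⁻, Ka = x²/(C − x) = (7.430e-03)²/(0.307 − 7.430e-03) = 1.84e-04.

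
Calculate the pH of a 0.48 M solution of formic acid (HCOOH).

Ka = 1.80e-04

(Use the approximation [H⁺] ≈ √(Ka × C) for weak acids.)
pH = 2.03

[H⁺] = √(Ka × C) = √(1.80e-04 × 0.48) = 9.2952e-03. pH = -log(9.2952e-03)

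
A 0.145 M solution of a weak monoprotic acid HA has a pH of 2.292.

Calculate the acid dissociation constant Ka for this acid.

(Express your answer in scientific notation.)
K_a = 1.86e-04

[H⁺] = 10^(−pH) = 10^(−2.292) = 5.105e-03 M. For HA ⇌ H⁺ + A⁻, Ka = x²/(C − x) = (5.105e-03)²/(0.145 − 5.105e-03) = 1.86e-04.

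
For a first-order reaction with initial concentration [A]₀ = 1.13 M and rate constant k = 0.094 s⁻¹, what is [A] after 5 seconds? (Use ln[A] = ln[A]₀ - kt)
0.7063 M

ln[A] = ln[A]₀ - k·t = ln(1.13) - (0.094)·(5) = 0.1222 - 0.4700 = -0.3478
[A] = e^(-0.3478) = 0.7063 M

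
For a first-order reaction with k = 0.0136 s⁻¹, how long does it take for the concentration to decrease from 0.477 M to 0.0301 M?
203.16 s

From ln[A] = ln[A]₀ - k·t: t = ln([A]₀/[A])/k = ln(0.477/0.0301)/0.0136 = ln(15.8472)/0.0136 = 2.7630/0.0136 = 203.16 s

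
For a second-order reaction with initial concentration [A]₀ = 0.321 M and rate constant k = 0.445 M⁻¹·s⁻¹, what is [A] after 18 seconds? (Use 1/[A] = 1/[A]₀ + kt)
0.0899 M

1/[A] = 1/[A]₀ + k·t = 1/0.321 + (0.445)·(18) = 3.1153 + 8.0100 = 11.1253
[A] = 1/11.1253 = 0.0899 M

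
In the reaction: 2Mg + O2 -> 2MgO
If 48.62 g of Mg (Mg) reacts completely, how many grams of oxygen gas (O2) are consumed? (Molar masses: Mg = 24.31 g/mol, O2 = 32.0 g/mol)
Moles of Mg = 48.62 g ÷ 24.31 g/mol = 2 mol
Mole ratio: 1 mol O2 / 2 mol Mg
Moles of O2 = 2 × (1/2) = 1 mol
Mass of O2 = 1 mol × 32.0 g/mol = 32 g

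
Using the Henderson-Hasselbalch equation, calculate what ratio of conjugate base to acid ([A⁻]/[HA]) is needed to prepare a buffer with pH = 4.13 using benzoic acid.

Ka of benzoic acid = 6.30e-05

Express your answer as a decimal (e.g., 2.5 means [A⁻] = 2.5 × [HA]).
[A⁻]/[HA] = 0.850

pKa = −log(6.30e-05) = 4.2007. pH = pKa + log([A⁻]/[HA]). 4.13 = 4.2007 + log(ratio). log(ratio) = 4.13 − 4.2007 = -0.0707. ratio = 10^(-0.0707) = 0.850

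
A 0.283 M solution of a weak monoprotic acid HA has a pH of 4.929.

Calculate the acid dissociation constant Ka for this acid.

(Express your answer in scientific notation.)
K_a = 4.90e-10

[H⁺] = 10^(−pH) = 10^(−4.929) = 1.178e-05 M. For HA ⇌ H⁺ + A⁻, Ka = x²/(C − x) = (1.178e-05)²/(0.283 − 1.178e-05) = 4.90e-10.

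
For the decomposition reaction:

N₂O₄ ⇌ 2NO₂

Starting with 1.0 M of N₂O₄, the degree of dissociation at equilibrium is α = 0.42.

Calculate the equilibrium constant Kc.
K_c = 1.2166

x = α·[A]₀ = 0.42 × 1.0 = 0.42 M dissociated.
At eq: [N₂O₄] = 1.0 − 0.42 = 0.58 M; [NO₂] = 2x = 0.84 M.
Kc = [NO₂]²/[N₂O₄] = (0.84)²/0.58 = 1.217.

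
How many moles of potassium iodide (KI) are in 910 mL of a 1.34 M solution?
Moles = Molarity × Volume (L)
Moles = 1.34 M × 0.91 L = 1.219 mol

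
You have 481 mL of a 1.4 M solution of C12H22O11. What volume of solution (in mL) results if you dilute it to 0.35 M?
Using M₁V₁ = M₂V₂:
1.4 × 481 = 0.35 × V₂
V₂ = (1.4 × 481) / 0.35 = 1924 mL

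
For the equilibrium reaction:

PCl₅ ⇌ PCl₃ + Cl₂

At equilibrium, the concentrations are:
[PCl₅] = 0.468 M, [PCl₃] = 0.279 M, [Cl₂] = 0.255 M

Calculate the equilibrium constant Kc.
K_c = 0.1520

Kc = ([PCl₃] × [Cl₂]) / ([PCl₅])
   = ((0.279)·(0.255)) / ((0.468))
   = 0.071145 / 0.468 = 0.1520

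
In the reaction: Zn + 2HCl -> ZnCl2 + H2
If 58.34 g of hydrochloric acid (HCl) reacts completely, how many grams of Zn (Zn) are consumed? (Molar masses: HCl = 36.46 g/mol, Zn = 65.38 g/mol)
Moles of HCl = 58.34 g ÷ 36.46 g/mol = 1.60011 mol
Mole ratio: 1 mol Zn / 2 mol HCl
Moles of Zn = 1.60011 × (1/2) = 0.800055 mol
Mass of Zn = 0.800055 mol × 65.38 g/mol = 52.31 g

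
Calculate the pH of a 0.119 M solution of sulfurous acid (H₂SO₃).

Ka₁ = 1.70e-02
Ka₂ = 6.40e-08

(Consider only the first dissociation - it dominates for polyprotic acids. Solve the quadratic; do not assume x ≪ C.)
pH = 1.43

x² + Ka₁·x − Ka₁·C = 0 with Ka₁ = 1.70e-02, C = 0.119.
x = (−Ka₁ + √(Ka₁² + 4·Ka₁·C))/2 = 3.7274e-02 M, so pH = 1.43.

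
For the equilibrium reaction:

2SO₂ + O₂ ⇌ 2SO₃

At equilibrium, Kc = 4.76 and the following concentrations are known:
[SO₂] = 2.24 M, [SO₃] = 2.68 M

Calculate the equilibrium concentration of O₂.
[O₂] = 0.3007 M

Kc = ([SO₃]^2) / ([SO₂]^2 × [O₂]) = 4.76
[O₂]^1 = (product terms)/(Kc · other reactant terms) = 7.1824 / (4.76 · 5.0176) = 0.30072
[O₂] = 0.3007 M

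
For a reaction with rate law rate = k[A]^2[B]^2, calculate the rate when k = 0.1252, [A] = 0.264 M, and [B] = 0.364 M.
0.001156 M/s

rate = k·[A]^2·[B]^2 = 0.1252·(0.264)^2·(0.364)^2 = 0.1252·0.069696·0.132496 = 0.001156 M/s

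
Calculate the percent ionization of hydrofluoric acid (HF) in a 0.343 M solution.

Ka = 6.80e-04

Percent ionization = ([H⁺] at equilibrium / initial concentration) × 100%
Percent ionization = 4.35%

Let x = [H⁺]. Ka = x²/(C - x) ⇒ x² + (6.80e-04)x - (6.80e-04)(0.343) = 0. x = 1.4936e-02. Percent = (1.4936e-02/0.343) × 100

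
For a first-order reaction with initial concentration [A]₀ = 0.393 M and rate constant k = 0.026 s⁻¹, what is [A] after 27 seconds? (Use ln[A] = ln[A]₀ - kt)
0.1948 M

ln[A] = ln[A]₀ - k·t = ln(0.393) - (0.026)·(27) = -0.9339 - 0.7020 = -1.6359
[A] = e^(-1.6359) = 0.1948 M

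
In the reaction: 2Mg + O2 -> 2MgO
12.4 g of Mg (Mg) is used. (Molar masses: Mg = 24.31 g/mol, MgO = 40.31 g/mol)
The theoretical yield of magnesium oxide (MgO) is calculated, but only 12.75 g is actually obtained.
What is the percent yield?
Moles of Mg = 12.4 g ÷ 24.31 g/mol = 0.510078 mol
Mole ratio: 2 mol MgO / 2 mol Mg
Moles of MgO = 0.510078 × (2/2) = 0.510078 mol
Theoretical yield = 0.510078 mol × 40.31 g/mol = 20.561 g
Actual yield = 12.75 g
Percent yield = (12.75 / 20.561) × 100% = 62.0%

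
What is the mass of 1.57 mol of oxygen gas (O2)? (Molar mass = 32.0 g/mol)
Mass = 1.57 mol × 32.0 g/mol = 50.24 g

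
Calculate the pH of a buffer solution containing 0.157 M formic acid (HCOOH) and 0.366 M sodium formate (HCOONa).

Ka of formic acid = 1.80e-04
pH = 4.11

pKa = -log(1.80e-04) = 3.74. pH = pKa + log([A⁻]/[HA]) = 3.74 + log(0.366/0.157)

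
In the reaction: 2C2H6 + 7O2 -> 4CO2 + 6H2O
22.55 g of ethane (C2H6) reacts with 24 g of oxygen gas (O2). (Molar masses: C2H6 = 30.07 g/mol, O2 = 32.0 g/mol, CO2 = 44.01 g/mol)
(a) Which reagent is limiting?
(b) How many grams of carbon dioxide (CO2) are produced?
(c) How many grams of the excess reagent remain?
(a) O2, (b) 18.86 g, (c) 16.11 g

Moles of C2H6 = 22.55 g ÷ 30.07 g/mol = 0.749917 mol
Moles of O2 = 24 g ÷ 32.0 g/mol = 0.75 mol
Moles ÷ coefficient: C2H6: 0.749917/2 = 0.375, O2: 0.75/7 = 0.1071
(a) O2 has the smaller value, so O2 is the limiting reagent.
(b) Moles of CO2 = 0.75 mol O2 × (4/7) = 0.428571 mol; mass = 0.428571 mol × 44.01 g/mol = 18.86 g
(c) C2H6 consumed = 0.75 × (2/7) = 0.214286 mol; remaining = 0.749917 − 0.214286 = 0.535631 mol; mass = 0.535631 mol × 30.07 g/mol = 16.11 g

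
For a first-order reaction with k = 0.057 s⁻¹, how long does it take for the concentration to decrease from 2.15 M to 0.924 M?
14.82 s

From ln[A] = ln[A]₀ - k·t: t = ln([A]₀/[A])/k = ln(2.15/0.924)/0.057 = ln(2.3268)/0.057 = 0.8445/0.057 = 14.82 s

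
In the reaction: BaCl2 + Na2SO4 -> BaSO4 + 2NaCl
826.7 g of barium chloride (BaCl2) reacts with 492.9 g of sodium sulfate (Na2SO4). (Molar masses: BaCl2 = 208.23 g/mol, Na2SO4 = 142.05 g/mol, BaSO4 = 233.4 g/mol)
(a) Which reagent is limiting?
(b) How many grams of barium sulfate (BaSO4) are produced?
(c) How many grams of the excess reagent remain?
(a) Na2SO4, (b) 809.9 g, (c) 104.2 g

Moles of BaCl2 = 826.7 g ÷ 208.23 g/mol = 3.97013 mol
Moles of Na2SO4 = 492.9 g ÷ 142.05 g/mol = 3.4699 mol
Moles ÷ coefficient: BaCl2: 3.97013/1 = 3.97, Na2SO4: 3.4699/1 = 3.47
(a) Na2SO4 has the smaller value, so Na2SO4 is the limiting reagent.
(b) Moles of BaSO4 = 3.4699 mol Na2SO4 × (1/1) = 3.4699 mol; mass = 3.4699 mol × 233.4 g/mol = 809.9 g
(c) BaCl2 consumed = 3.4699 × (1/1) = 3.4699 mol; remaining = 3.97013 − 3.4699 = 0.500224 mol; mass = 0.500224 mol × 208.23 g/mol = 104.2 g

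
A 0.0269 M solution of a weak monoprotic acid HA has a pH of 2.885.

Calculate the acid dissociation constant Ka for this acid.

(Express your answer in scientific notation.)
K_a = 6.63e-05

[H⁺] = 10^(−pH) = 10^(−2.885) = 1.303e-03 M. For HA ⇌ H⁺ + A⁻, Ka = x²/(C − x) = (1.303e-03)²/(0.0269 − 1.303e-03) = 6.63e-05.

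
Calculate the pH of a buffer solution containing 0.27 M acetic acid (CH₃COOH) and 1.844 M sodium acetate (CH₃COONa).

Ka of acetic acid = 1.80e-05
pH = 5.58

pKa = -log(1.80e-05) = 4.74. pH = pKa + log([A⁻]/[HA]) = 4.74 + log(1.844/0.27)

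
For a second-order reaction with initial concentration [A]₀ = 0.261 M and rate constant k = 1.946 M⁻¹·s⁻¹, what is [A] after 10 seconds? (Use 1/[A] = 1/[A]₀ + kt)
0.0429 M

1/[A] = 1/[A]₀ + k·t = 1/0.261 + (1.946)·(10) = 3.8314 + 19.4600 = 23.2914
[A] = 1/23.2914 = 0.0429 M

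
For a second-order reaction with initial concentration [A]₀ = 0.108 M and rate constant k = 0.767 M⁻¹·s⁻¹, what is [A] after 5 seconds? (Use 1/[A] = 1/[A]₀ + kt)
0.0764 M

1/[A] = 1/[A]₀ + k·t = 1/0.108 + (0.767)·(5) = 9.2593 + 3.8350 = 13.0943
[A] = 1/13.0943 = 0.0764 M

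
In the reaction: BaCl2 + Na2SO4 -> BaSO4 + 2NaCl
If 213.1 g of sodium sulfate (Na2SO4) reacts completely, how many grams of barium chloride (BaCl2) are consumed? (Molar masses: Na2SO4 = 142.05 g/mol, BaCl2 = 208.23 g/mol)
Moles of Na2SO4 = 213.1 g ÷ 142.05 g/mol = 1.50018 mol
Mole ratio: 1 mol BaCl2 / 1 mol Na2SO4
Moles of BaCl2 = 1.50018 × (1/1) = 1.50018 mol
Mass of BaCl2 = 1.50018 mol × 208.23 g/mol = 312.4 g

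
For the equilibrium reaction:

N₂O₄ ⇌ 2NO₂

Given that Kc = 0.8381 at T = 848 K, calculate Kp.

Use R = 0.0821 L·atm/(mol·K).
K_p = 58.3492

Δn = (moles gaseous products) − (moles gaseous reactants) = 1
T = 848 K; RT = 0.0821 × 848 = 69.6208
Kp = Kc·(RT)^Δn = 0.8381 × (69.6208)^1 = 0.8381 × 69.6208 = 58.3492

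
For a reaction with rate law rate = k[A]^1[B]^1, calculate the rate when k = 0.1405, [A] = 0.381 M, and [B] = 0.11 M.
0.005888 M/s

rate = k·[A]^1·[B]^1 = 0.1405·(0.381)^1·(0.11)^1 = 0.1405·0.381·0.11 = 0.005888 M/s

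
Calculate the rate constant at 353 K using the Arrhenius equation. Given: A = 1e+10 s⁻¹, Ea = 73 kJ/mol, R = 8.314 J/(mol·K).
1.58e-01 s⁻¹

k = A·exp(-Ea/(R·T)) = 1e+10·exp(-73000/(8.314·353)) = 1e+10·exp(-24.8736) = 1e+10·1.5760e-11 = 1.58e-01 s⁻¹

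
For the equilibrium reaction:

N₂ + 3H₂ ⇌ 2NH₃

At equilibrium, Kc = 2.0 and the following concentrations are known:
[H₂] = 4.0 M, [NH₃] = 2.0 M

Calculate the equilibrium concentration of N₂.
[N₂] = 0.0312 M

Kc = ([NH₃]^2) / ([N₂] × [H₂]^3) = 2.0
[N₂]^1 = (product terms)/(Kc · other reactant terms) = 4 / (2.0 · 64) = 0.03125
[N₂] = 0.0312 M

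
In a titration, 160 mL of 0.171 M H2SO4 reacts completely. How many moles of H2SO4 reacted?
Moles = Molarity × Volume (L)
Moles = 0.171 M × 0.16 L = 0.02736 mol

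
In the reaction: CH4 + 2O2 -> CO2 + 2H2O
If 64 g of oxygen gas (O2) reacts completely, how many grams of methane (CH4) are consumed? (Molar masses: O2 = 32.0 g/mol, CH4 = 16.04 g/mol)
Moles of O2 = 64 g ÷ 32.0 g/mol = 2 mol
Mole ratio: 1 mol CH4 / 2 mol O2
Moles of CH4 = 2 × (1/2) = 1 mol
Mass of CH4 = 1 mol × 16.04 g/mol = 16.04 g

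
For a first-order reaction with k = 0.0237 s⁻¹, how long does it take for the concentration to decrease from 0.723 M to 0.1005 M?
83.26 s

From ln[A] = ln[A]₀ - k·t: t = ln([A]₀/[A])/k = ln(0.723/0.1005)/0.0237 = ln(7.1940)/0.0237 = 1.9733/0.0237 = 83.26 s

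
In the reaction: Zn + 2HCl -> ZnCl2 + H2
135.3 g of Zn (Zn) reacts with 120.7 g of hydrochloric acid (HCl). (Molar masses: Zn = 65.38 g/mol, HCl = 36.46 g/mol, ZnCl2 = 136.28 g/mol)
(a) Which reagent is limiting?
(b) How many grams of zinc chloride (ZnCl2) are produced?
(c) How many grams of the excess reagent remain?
(a) HCl, (b) 225.6 g, (c) 27.08 g

Moles of Zn = 135.3 g ÷ 65.38 g/mol = 2.06944 mol
Moles of HCl = 120.7 g ÷ 36.46 g/mol = 3.31048 mol
Moles ÷ coefficient: Zn: 2.06944/1 = 2.069, HCl: 3.31048/2 = 1.655
(a) HCl has the smaller value, so HCl is the limiting reagent.
(b) Moles of ZnCl2 = 3.31048 mol HCl × (1/2) = 1.65524 mol; mass = 1.65524 mol × 136.28 g/mol = 225.6 g
(c) Zn consumed = 3.31048 × (1/2) = 1.65524 mol; remaining = 2.06944 − 1.65524 = 0.414202 mol; mass = 0.414202 mol × 65.38 g/mol = 27.08 g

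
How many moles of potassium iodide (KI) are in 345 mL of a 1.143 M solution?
Moles = Molarity × Volume (L)
Moles = 1.143 M × 0.345 L = 0.3943 mol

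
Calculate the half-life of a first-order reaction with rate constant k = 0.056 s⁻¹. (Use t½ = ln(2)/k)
12.38 s

t½ = ln(2)/k = 0.6931/0.056 = 12.38 s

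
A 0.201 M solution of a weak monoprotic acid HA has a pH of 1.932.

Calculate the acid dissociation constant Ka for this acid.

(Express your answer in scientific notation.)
K_a = 7.23e-04

[H⁺] = 10^(−pH) = 10^(−1.932) = 1.169e-02 M. For HA ⇌ H⁺ + A⁻, Ka = x²/(C − x) = (1.169e-02)²/(0.201 − 1.169e-02) = 7.23e-04.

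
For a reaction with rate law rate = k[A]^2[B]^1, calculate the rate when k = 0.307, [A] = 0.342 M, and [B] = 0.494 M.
0.01774 M/s

rate = k·[A]^2·[B]^1 = 0.307·(0.342)^2·(0.494)^1 = 0.307·0.116964·0.494 = 0.01774 M/s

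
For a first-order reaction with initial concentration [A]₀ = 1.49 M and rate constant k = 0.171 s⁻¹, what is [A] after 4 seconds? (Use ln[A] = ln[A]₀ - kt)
0.7518 M

ln[A] = ln[A]₀ - k·t = ln(1.49) - (0.171)·(4) = 0.3988 - 0.6840 = -0.2852
[A] = e^(-0.2852) = 0.7518 M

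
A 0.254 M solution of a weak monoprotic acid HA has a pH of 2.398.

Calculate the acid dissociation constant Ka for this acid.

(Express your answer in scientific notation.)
K_a = 6.40e-05

[H⁺] = 10^(−pH) = 10^(−2.398) = 3.999e-03 M. For HA ⇌ H⁺ + A⁻, Ka = x²/(C − x) = (3.999e-03)²/(0.254 − 3.999e-03) = 6.40e-05.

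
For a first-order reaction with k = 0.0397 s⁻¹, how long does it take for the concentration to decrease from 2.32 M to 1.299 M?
14.61 s

From ln[A] = ln[A]₀ - k·t: t = ln([A]₀/[A])/k = ln(2.32/1.299)/0.0397 = ln(1.7860)/0.0397 = 0.5800/0.0397 = 14.61 s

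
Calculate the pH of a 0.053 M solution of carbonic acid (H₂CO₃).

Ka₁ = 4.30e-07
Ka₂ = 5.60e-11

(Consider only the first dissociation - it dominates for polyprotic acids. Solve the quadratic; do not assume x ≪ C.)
pH = 3.82

x² + Ka₁·x − Ka₁·C = 0 with Ka₁ = 4.30e-07, C = 0.053.
x = (−Ka₁ + √(Ka₁² + 4·Ka₁·C))/2 = 1.5075e-04 M, so pH = 3.82.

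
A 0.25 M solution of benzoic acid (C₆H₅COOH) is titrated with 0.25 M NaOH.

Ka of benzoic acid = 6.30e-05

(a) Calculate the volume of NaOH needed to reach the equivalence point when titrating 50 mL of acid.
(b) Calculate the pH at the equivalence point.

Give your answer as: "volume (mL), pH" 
V = 50.0 mL, pH = 8.65

(a) At equivalence: moles acid = moles base.
moles acid = 0.25 × 0.05 = 0.0125 mol; V_NaOH = 0.0125/0.25 = 0.05 L = 50.0 mL.
(b) At equivalence, all acid → conjugate base A⁻ at [A⁻] = 0.0125/0.1 = 0.125 M.
Kb = Kw/Ka = 1.0e-14/6.30e-05 = 1.587e-10; [OH⁻] = √(Kb·[A⁻]) = 4.454e-06; pOH = 5.35; pH = 14 − pOH = 8.65.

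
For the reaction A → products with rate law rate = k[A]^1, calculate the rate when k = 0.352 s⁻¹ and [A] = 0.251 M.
0.08835 M/s

rate = k·[A]^1 = 0.352·(0.251)^1 = 0.352·0.251 = 0.08835 M/s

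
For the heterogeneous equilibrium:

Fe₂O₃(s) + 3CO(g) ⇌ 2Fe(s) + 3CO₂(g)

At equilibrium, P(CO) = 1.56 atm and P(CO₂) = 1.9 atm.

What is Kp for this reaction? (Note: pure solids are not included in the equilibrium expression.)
K_p = 1.807

Solids (Fe₂O₃, Fe) are excluded.
Kp = P(CO₂)³/P(CO)³ = (1.9)³/(1.56)³ = 6.859/3.796 = 1.807.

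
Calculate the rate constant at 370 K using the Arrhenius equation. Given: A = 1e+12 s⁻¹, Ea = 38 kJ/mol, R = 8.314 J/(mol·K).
4.32e+06 s⁻¹

k = A·exp(-Ea/(R·T)) = 1e+12·exp(-38000/(8.314·370)) = 1e+12·exp(-12.3530) = 1e+12·4.3169e-06 = 4.32e+06 s⁻¹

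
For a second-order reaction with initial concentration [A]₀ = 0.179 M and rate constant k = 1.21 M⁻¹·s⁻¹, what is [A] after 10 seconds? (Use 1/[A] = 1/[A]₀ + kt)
0.0565 M

1/[A] = 1/[A]₀ + k·t = 1/0.179 + (1.21)·(10) = 5.5866 + 12.1000 = 17.6866
[A] = 1/17.6866 = 0.0565 M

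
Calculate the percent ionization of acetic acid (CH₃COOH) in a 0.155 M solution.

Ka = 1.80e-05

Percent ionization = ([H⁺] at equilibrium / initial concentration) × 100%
Percent ionization = 1.07%

Let x = [H⁺]. Ka = x²/(C - x) ⇒ x² + (1.80e-05)x - (1.80e-05)(0.155) = 0. x = 1.6614e-03. Percent = (1.6614e-03/0.155) × 100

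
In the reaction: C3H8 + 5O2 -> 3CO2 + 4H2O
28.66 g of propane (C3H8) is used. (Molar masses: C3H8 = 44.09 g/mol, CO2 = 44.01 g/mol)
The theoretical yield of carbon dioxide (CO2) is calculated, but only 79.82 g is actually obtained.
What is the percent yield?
Moles of C3H8 = 28.66 g ÷ 44.09 g/mol = 0.650034 mol
Mole ratio: 3 mol CO2 / 1 mol C3H8
Moles of CO2 = 0.650034 × (3/1) = 1.9501 mol
Theoretical yield = 1.9501 mol × 44.01 g/mol = 85.824 g
Actual yield = 79.82 g
Percent yield = (79.82 / 85.824) × 100% = 93.0%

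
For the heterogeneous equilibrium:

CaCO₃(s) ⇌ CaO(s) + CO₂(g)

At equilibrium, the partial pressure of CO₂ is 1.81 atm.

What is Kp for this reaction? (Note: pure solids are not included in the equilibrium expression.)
K_p = 1.81

Solids (CaCO₃, CaO) have activity 1 and are excluded.
Kp = P(CO₂) = 1.81.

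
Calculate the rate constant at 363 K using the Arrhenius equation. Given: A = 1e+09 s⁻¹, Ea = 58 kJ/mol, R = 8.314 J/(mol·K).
4.50e+00 s⁻¹

k = A·exp(-Ea/(R·T)) = 1e+09·exp(-58000/(8.314·363)) = 1e+09·exp(-19.2181) = 1e+09·4.5047e-09 = 4.50e+00 s⁻¹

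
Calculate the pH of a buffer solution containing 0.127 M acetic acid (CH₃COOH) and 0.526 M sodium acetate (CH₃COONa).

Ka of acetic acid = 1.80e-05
pH = 5.36

pKa = -log(1.80e-05) = 4.74. pH = pKa + log([A⁻]/[HA]) = 4.74 + log(0.526/0.127)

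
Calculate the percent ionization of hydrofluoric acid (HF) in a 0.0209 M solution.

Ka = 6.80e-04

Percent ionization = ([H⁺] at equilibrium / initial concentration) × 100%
Percent ionization = 16.5%

Let x = [H⁺]. Ka = x²/(C - x) ⇒ x² + (6.80e-04)x - (6.80e-04)(0.0209) = 0. x = 3.4452e-03. Percent = (3.4452e-03/0.0209) × 100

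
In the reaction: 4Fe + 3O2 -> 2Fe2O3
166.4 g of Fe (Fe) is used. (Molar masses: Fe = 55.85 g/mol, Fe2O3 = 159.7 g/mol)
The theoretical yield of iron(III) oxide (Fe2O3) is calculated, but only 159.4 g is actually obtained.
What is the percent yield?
Moles of Fe = 166.4 g ÷ 55.85 g/mol = 2.97941 mol
Mole ratio: 2 mol Fe2O3 / 4 mol Fe
Moles of Fe2O3 = 2.97941 × (2/4) = 1.4897 mol
Theoretical yield = 1.4897 mol × 159.7 g/mol = 237.91 g
Actual yield = 159.4 g
Percent yield = (159.4 / 237.91) × 100% = 67.0%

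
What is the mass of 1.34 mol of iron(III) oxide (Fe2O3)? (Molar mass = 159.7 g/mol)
Mass = 1.34 mol × 159.7 g/mol = 214 g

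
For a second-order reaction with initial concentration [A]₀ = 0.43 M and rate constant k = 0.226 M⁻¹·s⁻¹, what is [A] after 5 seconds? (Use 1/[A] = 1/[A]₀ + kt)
0.2894 M

1/[A] = 1/[A]₀ + k·t = 1/0.43 + (0.226)·(5) = 2.3256 + 1.1300 = 3.4556
[A] = 1/3.4556 = 0.2894 M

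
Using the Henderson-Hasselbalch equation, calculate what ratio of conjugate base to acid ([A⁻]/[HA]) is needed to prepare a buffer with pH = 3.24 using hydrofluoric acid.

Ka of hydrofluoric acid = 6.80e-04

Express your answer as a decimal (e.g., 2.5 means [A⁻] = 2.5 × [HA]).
[A⁻]/[HA] = 1.182

pKa = −log(6.80e-04) = 3.1675. pH = pKa + log([A⁻]/[HA]). 3.24 = 3.1675 + log(ratio). log(ratio) = 3.24 − 3.1675 = 0.0725. ratio = 10^(0.0725) = 1.182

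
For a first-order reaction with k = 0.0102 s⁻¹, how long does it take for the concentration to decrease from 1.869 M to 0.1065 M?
280.88 s

From ln[A] = ln[A]₀ - k·t: t = ln([A]₀/[A])/k = ln(1.869/0.1065)/0.0102 = ln(17.5493)/0.0102 = 2.8650/0.0102 = 280.88 s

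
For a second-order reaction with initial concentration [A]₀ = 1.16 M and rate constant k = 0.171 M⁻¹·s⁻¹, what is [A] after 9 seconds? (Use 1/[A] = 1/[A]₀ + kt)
0.4165 M

1/[A] = 1/[A]₀ + k·t = 1/1.16 + (0.171)·(9) = 0.8621 + 1.5390 = 2.4011
[A] = 1/2.4011 = 0.4165 M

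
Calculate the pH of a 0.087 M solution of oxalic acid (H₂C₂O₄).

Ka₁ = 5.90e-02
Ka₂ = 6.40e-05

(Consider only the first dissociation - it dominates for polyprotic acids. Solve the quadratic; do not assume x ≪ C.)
pH = 1.32

x² + Ka₁·x − Ka₁·C = 0 with Ka₁ = 5.90e-02, C = 0.087.
x = (−Ka₁ + √(Ka₁² + 4·Ka₁·C))/2 = 4.7981e-02 M, so pH = 1.32.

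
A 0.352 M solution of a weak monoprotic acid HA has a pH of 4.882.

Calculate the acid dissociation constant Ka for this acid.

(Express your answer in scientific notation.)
K_a = 4.89e-10

[H⁺] = 10^(−pH) = 10^(−4.882) = 1.312e-05 M. For HA ⇌ H⁺ + A⁻, Ka = x²/(C − x) = (1.312e-05)²/(0.352 − 1.312e-05) = 4.89e-10.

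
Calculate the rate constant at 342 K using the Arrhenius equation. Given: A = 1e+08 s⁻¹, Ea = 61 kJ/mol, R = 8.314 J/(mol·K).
4.82e-02 s⁻¹

k = A·exp(-Ea/(R·T)) = 1e+08·exp(-61000/(8.314·342)) = 1e+08·exp(-21.4533) = 1e+08·4.8190e-10 = 4.82e-02 s⁻¹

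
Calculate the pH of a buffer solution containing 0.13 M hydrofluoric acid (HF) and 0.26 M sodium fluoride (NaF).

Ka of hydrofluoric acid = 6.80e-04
pH = 3.47

pKa = -log(6.80e-04) = 3.17. pH = pKa + log([A⁻]/[HA]) = 3.17 + log(0.26/0.13)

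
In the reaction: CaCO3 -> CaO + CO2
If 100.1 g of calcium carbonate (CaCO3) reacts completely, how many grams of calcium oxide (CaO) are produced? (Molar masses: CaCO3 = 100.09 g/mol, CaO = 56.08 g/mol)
Moles of CaCO3 = 100.1 g ÷ 100.09 g/mol = 1.0001 mol
Mole ratio: 1 mol CaO / 1 mol CaCO3
Moles of CaO = 1.0001 × (1/1) = 1.0001 mol
Mass of CaO = 1.0001 mol × 56.08 g/mol = 56.09 g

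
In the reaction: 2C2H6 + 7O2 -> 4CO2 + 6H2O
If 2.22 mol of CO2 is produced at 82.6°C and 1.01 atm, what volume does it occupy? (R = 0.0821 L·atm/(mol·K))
T = 82.6°C + 273.15 = 355.75 K
V = nRT/P = (2.22 × 0.0821 × 355.75) / 1.01
V = 64.20 L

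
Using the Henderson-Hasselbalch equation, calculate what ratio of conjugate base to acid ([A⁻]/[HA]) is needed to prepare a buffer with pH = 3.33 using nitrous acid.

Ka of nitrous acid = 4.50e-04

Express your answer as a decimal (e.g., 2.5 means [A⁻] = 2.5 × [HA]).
[A⁻]/[HA] = 0.962

pKa = −log(4.50e-04) = 3.3468. pH = pKa + log([A⁻]/[HA]). 3.33 = 3.3468 + log(ratio). log(ratio) = 3.33 − 3.3468 = -0.0168. ratio = 10^(-0.0168) = 0.962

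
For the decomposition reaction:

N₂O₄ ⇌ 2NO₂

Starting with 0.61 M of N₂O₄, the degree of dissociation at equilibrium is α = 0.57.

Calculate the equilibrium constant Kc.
K_c = 1.8436

x = α·[A]₀ = 0.57 × 0.61 = 0.3477 M dissociated.
At eq: [N₂O₄] = 0.61 − 0.3477 = 0.2623 M; [NO₂] = 2x = 0.6954 M.
Kc = [NO₂]²/[N₂O₄] = (0.6954)²/0.2623 = 1.844.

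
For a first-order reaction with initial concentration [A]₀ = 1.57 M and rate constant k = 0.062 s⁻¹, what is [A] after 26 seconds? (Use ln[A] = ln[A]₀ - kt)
0.3132 M

ln[A] = ln[A]₀ - k·t = ln(1.57) - (0.062)·(26) = 0.4511 - 1.6120 = -1.1609
[A] = e^(-1.1609) = 0.3132 M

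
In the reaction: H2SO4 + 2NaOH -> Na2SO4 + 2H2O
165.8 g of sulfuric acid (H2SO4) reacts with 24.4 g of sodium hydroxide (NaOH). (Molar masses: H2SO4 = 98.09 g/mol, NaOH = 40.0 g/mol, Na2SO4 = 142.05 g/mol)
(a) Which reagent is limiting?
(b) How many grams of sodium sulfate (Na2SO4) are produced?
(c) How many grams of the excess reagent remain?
(a) NaOH, (b) 43.33 g, (c) 135.9 g

Moles of H2SO4 = 165.8 g ÷ 98.09 g/mol = 1.69028 mol
Moles of NaOH = 24.4 g ÷ 40.0 g/mol = 0.61 mol
Moles ÷ coefficient: H2SO4: 1.69028/1 = 1.69, NaOH: 0.61/2 = 0.305
(a) NaOH has the smaller value, so NaOH is the limiting reagent.
(b) Moles of Na2SO4 = 0.61 mol NaOH × (1/2) = 0.305 mol; mass = 0.305 mol × 142.05 g/mol = 43.33 g
(c) H2SO4 consumed = 0.61 × (1/2) = 0.305 mol; remaining = 1.69028 − 0.305 = 1.38528 mol; mass = 1.38528 mol × 98.09 g/mol = 135.9 g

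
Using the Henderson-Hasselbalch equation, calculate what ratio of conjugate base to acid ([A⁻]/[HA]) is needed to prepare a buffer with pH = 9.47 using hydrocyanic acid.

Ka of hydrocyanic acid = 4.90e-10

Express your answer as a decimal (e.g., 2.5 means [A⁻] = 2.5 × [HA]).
[A⁻]/[HA] = 1.446

pKa = −log(4.90e-10) = 9.3098. pH = pKa + log([A⁻]/[HA]). 9.47 = 9.3098 + log(ratio). log(ratio) = 9.47 − 9.3098 = 0.1602. ratio = 10^(0.1602) = 1.446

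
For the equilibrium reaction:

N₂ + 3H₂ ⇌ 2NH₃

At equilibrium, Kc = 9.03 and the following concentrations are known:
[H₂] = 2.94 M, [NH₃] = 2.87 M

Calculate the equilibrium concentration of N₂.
[N₂] = 0.0359 M

Kc = ([NH₃]^2) / ([N₂] × [H₂]^3) = 9.03
[N₂]^1 = (product terms)/(Kc · other reactant terms) = 8.2369 / (9.03 · 25.412) = 0.035895
[N₂] = 0.0359 M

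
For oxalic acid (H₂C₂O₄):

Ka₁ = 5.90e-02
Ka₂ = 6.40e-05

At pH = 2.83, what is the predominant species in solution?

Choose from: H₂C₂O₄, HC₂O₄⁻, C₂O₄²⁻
HC₂O₄⁻

pKa1 = 1.23, pKa2 = 4.19. Each pKa is the crossover between adjacent species; pH = 2.83 lies in the region where HC₂O₄⁻ predominates.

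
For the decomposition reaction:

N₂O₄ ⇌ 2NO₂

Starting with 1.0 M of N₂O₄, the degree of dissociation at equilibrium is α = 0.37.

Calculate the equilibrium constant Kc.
K_c = 0.8692

x = α·[A]₀ = 0.37 × 1.0 = 0.37 M dissociated.
At eq: [N₂O₄] = 1.0 − 0.37 = 0.63 M; [NO₂] = 2x = 0.74 M.
Kc = [NO₂]²/[N₂O₄] = (0.74)²/0.63 = 0.8692.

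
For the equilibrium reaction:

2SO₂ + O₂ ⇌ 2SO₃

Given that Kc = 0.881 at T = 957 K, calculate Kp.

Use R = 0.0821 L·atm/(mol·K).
K_p = 0.0112

Δn = (moles gaseous products) − (moles gaseous reactants) = -1
T = 957 K; RT = 0.0821 × 957 = 78.5697
Kp = Kc·(RT)^Δn = 0.881 × (78.5697)^-1 = 0.881 × 0.0127276 = 0.0112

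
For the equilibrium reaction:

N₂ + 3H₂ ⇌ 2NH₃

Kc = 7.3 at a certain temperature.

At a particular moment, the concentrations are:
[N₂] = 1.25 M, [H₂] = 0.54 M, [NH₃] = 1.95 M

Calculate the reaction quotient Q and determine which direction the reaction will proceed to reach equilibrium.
Q = 19.319, Q > K, reaction proceeds reverse (toward reactants)

Q = ([NH₃]^2) / ([N₂] × [H₂]^3)
  = ((1.95)^2) / ((1.25)·(0.54)^3) = 3.8025/0.19683 = 19.32
Since Q = 19.32 > Kc = 7.3, the reaction proceeds reverse (toward reactants) to reach equilibrium.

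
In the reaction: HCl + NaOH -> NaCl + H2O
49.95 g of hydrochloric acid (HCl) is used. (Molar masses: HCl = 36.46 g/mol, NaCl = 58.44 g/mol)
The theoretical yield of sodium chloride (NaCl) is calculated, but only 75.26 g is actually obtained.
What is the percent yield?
Moles of HCl = 49.95 g ÷ 36.46 g/mol = 1.36999 mol
Mole ratio: 1 mol NaCl / 1 mol HCl
Moles of NaCl = 1.36999 × (1/1) = 1.36999 mol
Theoretical yield = 1.36999 mol × 58.44 g/mol = 80.062 g
Actual yield = 75.26 g
Percent yield = (75.26 / 80.062) × 100% = 94.0%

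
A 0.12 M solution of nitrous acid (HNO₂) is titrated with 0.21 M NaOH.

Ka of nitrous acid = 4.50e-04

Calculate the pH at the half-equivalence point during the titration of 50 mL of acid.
pH = pKa = 3.35

At the half-equivalence point, [HA] = [A⁻], so by Henderson–Hasselbalch pH = pKa + log(1) = pKa.
pKa = −log(4.50e-04) = 3.35.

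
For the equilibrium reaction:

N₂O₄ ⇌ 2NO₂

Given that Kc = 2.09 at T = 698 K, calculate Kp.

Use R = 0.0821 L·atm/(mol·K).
K_p = 119.7691

Δn = (moles gaseous products) − (moles gaseous reactants) = 1
T = 698 K; RT = 0.0821 × 698 = 57.3058
Kp = Kc·(RT)^Δn = 2.09 × (57.3058)^1 = 2.09 × 57.3058 = 119.7691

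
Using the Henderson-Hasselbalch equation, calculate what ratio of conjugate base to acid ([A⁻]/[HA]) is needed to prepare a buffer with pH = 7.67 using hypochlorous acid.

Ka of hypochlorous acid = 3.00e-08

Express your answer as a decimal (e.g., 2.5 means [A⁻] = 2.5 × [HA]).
[A⁻]/[HA] = 1.403

pKa = −log(3.00e-08) = 7.5229. pH = pKa + log([A⁻]/[HA]). 7.67 = 7.5229 + log(ratio). log(ratio) = 7.67 − 7.5229 = 0.1471. ratio = 10^(0.1471) = 1.403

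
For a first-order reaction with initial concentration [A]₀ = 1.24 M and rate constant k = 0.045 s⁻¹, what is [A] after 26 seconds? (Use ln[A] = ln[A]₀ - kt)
0.3849 M

ln[A] = ln[A]₀ - k·t = ln(1.24) - (0.045)·(26) = 0.2151 - 1.1700 = -0.9549
[A] = e^(-0.9549) = 0.3849 M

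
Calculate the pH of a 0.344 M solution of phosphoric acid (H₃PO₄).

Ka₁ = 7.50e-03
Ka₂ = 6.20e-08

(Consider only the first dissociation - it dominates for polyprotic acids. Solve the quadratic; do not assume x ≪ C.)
pH = 1.33

x² + Ka₁·x − Ka₁·C = 0 with Ka₁ = 7.50e-03, C = 0.344.
x = (−Ka₁ + √(Ka₁² + 4·Ka₁·C))/2 = 4.7182e-02 M, so pH = 1.33.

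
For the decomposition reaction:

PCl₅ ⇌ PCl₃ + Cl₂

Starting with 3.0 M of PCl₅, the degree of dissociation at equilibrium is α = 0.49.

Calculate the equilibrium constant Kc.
K_c = 1.4124

x = α·[A]₀ = 0.49 × 3.0 = 1.47 M dissociated.
At eq: [PCl₅] = 3.0 − 1.47 = 1.53 M; [PCl₃] = [Cl₂] = x = 1.47 M.
Kc = [PCl₃][Cl₂]/[PCl₅] = (1.47)²/1.53 = 1.412.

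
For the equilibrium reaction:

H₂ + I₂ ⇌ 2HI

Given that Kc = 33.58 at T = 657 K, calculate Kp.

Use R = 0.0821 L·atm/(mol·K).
K_p = 33.5800

Δn = (moles gaseous products) − (moles gaseous reactants) = 0
T = 657 K; RT = 0.0821 × 657 = 53.9397
Kp = Kc·(RT)^Δn = 33.58 × (53.9397)^0 = 33.58 × 1 = 33.5800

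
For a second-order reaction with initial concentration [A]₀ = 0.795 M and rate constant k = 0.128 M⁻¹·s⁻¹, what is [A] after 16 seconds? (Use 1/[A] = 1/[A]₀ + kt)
0.3025 M

1/[A] = 1/[A]₀ + k·t = 1/0.795 + (0.128)·(16) = 1.2579 + 2.0480 = 3.3059
[A] = 1/3.3059 = 0.3025 M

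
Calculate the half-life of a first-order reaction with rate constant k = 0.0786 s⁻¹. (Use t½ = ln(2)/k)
8.82 s

t½ = ln(2)/k = 0.6931/0.0786 = 8.82 s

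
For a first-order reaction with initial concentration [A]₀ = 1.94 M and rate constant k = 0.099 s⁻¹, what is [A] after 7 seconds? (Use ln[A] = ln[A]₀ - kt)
0.9701 M

ln[A] = ln[A]₀ - k·t = ln(1.94) - (0.099)·(7) = 0.6627 - 0.6930 = -0.0303
[A] = e^(-0.0303) = 0.9701 M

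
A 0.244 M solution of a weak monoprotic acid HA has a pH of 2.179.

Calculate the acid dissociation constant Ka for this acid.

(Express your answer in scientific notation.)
K_a = 1.85e-04

[H⁺] = 10^(−pH) = 10^(−2.179) = 6.622e-03 M. For HA ⇌ H⁺ + A⁻, Ka = x²/(C − x) = (6.622e-03)²/(0.244 − 6.622e-03) = 1.85e-04.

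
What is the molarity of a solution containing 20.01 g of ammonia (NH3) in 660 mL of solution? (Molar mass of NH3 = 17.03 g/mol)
Moles of NH3 = 20.01 g ÷ 17.03 g/mol = 1.17499 mol
Volume = 660 mL = 0.66 L
Molarity = 1.17499 mol ÷ 0.66 L = 1.78 M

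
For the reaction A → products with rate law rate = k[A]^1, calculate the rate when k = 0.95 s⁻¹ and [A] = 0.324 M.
0.3078 M/s

rate = k·[A]^1 = 0.95·(0.324)^1 = 0.95·0.324 = 0.3078 M/s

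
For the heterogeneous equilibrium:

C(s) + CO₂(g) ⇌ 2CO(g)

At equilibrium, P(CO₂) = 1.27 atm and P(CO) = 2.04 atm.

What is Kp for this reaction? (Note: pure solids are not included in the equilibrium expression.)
K_p = 3.277

Solid C is excluded.
Kp = P(CO)²/P(CO₂) = (2.04)²/1.27 = 4.162/1.27 = 3.277.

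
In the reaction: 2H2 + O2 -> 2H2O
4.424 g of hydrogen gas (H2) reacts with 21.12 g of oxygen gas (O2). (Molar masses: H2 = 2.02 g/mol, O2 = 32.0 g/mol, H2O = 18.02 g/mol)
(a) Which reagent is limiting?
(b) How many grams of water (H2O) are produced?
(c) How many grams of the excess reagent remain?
(a) O2, (b) 23.79 g, (c) 1.758 g

Moles of H2 = 4.424 g ÷ 2.02 g/mol = 2.1901 mol
Moles of O2 = 21.12 g ÷ 32.0 g/mol = 0.66 mol
Moles ÷ coefficient: H2: 2.1901/2 = 1.095, O2: 0.66/1 = 0.66
(a) O2 has the smaller value, so O2 is the limiting reagent.
(b) Moles of H2O = 0.66 mol O2 × (2/1) = 1.32 mol; mass = 1.32 mol × 18.02 g/mol = 23.79 g
(c) H2 consumed = 0.66 × (2/1) = 1.32 mol; remaining = 2.1901 − 1.32 = 0.870099 mol; mass = 0.870099 mol × 2.02 g/mol = 1.758 g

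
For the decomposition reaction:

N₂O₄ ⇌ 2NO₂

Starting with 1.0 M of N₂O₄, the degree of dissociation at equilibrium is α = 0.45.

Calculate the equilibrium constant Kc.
K_c = 1.4727

x = α·[A]₀ = 0.45 × 1.0 = 0.45 M dissociated.
At eq: [N₂O₄] = 1.0 − 0.45 = 0.55 M; [NO₂] = 2x = 0.9 M.
Kc = [NO₂]²/[N₂O₄] = (0.9)²/0.55 = 1.473.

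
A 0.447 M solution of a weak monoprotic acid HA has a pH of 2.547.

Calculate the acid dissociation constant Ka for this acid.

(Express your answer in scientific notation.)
K_a = 1.81e-05

[H⁺] = 10^(−pH) = 10^(−2.547) = 2.838e-03 M. For HA ⇌ H⁺ + A⁻, Ka = x²/(C − x) = (2.838e-03)²/(0.447 − 2.838e-03) = 1.81e-05.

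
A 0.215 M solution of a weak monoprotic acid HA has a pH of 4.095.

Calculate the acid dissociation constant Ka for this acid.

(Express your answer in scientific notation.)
K_a = 3.00e-08

[H⁺] = 10^(−pH) = 10^(−4.095) = 8.035e-05 M. For HA ⇌ H⁺ + A⁻, Ka = x²/(C − x) = (8.035e-05)²/(0.215 − 8.035e-05) = 3.00e-08.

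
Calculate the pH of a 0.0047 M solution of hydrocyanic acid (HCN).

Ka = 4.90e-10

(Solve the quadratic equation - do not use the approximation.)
pH = 5.82

x² + Ka×x - Ka×C = 0. Using quadratic formula: [H⁺] = 1.5173e-06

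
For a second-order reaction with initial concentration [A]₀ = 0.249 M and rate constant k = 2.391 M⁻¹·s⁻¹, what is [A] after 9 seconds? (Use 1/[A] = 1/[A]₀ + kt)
0.0392 M

1/[A] = 1/[A]₀ + k·t = 1/0.249 + (2.391)·(9) = 4.0161 + 21.5190 = 25.5351
[A] = 1/25.5351 = 0.0392 M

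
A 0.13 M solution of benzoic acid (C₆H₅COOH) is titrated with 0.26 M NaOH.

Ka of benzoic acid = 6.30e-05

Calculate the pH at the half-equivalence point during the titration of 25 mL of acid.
pH = pKa = 4.20

At the half-equivalence point, [HA] = [A⁻], so by Henderson–Hasselbalch pH = pKa + log(1) = pKa.
pKa = −log(6.30e-05) = 4.20.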